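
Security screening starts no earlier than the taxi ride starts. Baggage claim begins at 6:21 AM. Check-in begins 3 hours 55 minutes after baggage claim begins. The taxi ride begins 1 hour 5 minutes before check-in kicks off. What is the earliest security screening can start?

9:11 AM

Check-in starts at 6:21 AM + 235 min = 10:16 AM.
The taxi ride starts at 10:16 AM − 65 min = 9:11 AM.
Security screening is bounded by the taxi ride, so the earliest it can start is 9:11 AM.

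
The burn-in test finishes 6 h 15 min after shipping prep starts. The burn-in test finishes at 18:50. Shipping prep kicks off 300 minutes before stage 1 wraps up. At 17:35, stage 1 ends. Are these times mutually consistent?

Yes

Shipping prep starts at 17:35 − 300 min = 12:35.
The burn-in test ends at 12:35 + 375 min = 18:50.
That matches the stated 18:50, so the schedule is consistent.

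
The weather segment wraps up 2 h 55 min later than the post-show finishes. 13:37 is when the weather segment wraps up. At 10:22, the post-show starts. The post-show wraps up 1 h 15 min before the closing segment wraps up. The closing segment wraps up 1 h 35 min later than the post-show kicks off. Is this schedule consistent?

Yes

The closing segment ends at 10:22 + 95 min = 11:57.
The post-show ends at 11:57 − 75 min = 10:42.
The weather segment ends at 10:42 + 175 min = 13:37.
That matches the stated 13:37, so the schedule is consistent.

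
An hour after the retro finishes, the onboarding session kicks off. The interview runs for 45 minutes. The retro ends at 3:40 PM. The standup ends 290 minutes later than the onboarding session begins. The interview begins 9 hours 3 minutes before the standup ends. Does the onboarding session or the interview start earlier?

the interview

The onboarding session starts at 3:40 PM + 60 min = 4:40 PM.
The standup ends at 4:40 PM + 290 min = 9:30 PM.
The interview starts at 9:30 PM − 543 min = 12:27 PM.
The onboarding session starts at 4:40 PM and the interview starts at 12:27 PM, so the interview is first.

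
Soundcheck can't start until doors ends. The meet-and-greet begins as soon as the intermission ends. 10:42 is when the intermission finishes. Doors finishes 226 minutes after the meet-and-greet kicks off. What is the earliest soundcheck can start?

14:28

The meet-and-greet starts at 10:42.
Doors ends at 10:42 + 226 min = 14:28.
Soundcheck is bounded by doors, so the earliest it can start is 14:28.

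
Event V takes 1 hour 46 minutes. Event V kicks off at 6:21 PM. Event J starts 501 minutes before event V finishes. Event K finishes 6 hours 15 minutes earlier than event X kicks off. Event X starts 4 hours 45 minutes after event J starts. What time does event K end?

10:16 AM

Event V ends at 6:21 PM + 106 min = 8:07 PM.
Event J starts at 8:07 PM − 501 min = 11:46 AM.
Event X starts at 11:46 AM + 285 min = 4:31 PM.
Event K ends at 4:31 PM − 375 min = 10:16 AM.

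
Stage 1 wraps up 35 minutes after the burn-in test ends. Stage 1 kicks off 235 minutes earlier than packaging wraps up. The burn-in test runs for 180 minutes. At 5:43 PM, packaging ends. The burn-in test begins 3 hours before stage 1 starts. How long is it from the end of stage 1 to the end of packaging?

3 h 20 min

Stage 1 starts at 5:43 PM − 235 min = 1:48 PM.
The burn-in test starts at 1:48 PM − 180 min = 10:48 AM.
The burn-in test ends at 10:48 AM + 180 min = 1:48 PM.
Stage 1 ends at 1:48 PM + 35 min = 2:23 PM.
From 2:23 PM to 5:43 PM is 3 h 20 min.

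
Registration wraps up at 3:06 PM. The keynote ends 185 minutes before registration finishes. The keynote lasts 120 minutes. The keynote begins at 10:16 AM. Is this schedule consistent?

The keynote ends at 3:06 PM − 185 min = 12:01 PM.
The keynote starts at 12:01 PM − 120 min = 10:01 AM.
But the keynote is also said to start at 10:16 AM — a 15-minute conflict.

No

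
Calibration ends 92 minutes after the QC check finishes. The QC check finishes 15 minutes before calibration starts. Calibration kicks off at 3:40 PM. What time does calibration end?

4:57 PM

The QC check ends at 3:40 PM − 15 min = 3:25 PM.
Calibration ends at 3:25 PM + 92 min = 4:57 PM.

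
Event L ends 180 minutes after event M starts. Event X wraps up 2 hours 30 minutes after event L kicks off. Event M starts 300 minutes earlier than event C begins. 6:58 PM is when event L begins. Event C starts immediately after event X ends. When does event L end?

7:28 PM

Event X ends at 6:58 PM + 150 min = 9:28 PM.
So event C starts at 9:28 PM.
Event M starts at 9:28 PM − 300 min = 4:28 PM.
Event L ends at 4:28 PM + 180 min = 7:28 PM.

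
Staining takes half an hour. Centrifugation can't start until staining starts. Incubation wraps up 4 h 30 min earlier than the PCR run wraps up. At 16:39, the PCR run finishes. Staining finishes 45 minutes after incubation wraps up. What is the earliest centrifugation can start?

Incubation ends at 16:39 − 270 min = 12:09.
Staining ends at 12:09 + 45 min = 12:54.
Staining starts at 12:54 − 30 min = 12:24.
Centrifugation is bounded by staining, so the earliest it can start is 12:24.

12:24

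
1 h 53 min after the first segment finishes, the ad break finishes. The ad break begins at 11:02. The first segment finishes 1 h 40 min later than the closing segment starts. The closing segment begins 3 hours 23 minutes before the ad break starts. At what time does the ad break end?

11:12

The closing segment starts at 11:02 − 203 min = 07:39.
The first segment ends at 07:39 + 100 min = 09:19.
The ad break ends at 09:19 + 113 min = 11:12.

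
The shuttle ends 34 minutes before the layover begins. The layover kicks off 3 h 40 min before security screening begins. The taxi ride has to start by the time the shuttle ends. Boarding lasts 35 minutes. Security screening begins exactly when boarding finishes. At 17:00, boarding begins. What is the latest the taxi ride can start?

13:21

Boarding ends at 17:00 + 35 min = 17:35.
So security screening starts at 17:35.
The layover starts at 17:35 − 220 min = 13:55.
The shuttle ends at 13:55 − 34 min = 13:21.
The taxi ride is bounded by the shuttle, so the latest it can start is 13:21.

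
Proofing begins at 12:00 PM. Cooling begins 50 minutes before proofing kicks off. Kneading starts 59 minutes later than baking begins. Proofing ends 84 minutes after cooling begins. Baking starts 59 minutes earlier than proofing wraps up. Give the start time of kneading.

Cooling starts at 12:00 PM − 50 min = 11:10 AM.
Proofing ends at 11:10 AM + 84 min = 12:34 PM.
Baking starts at 12:34 PM − 59 min = 11:35 AM.
Kneading starts at 11:35 AM + 59 min = 12:34 PM.

12:34 PM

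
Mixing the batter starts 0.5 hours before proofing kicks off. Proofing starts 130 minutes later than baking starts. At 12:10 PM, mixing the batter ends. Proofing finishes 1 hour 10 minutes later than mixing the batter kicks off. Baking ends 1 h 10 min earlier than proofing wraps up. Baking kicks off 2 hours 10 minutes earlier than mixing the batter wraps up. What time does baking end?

Baking starts at 12:10 PM − 130 min = 10:00 AM.
Proofing starts at 10:00 AM + 130 min = 12:10 PM.
Mixing the batter starts at 12:10 PM − 30 min = 11:40 AM.
Proofing ends at 11:40 AM + 70 min = 12:50 PM.
Baking ends at 12:50 PM − 70 min = 11:40 AM.

11:40 AM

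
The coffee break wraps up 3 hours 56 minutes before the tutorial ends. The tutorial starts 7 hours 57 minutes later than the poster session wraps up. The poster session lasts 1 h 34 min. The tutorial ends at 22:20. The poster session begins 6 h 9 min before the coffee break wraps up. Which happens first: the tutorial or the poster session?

The coffee break ends at 22:20 − 236 min = 18:24.
The poster session starts at 18:24 − 369 min = 12:15.
The poster session ends at 12:15 + 94 min = 13:49.
The tutorial starts at 13:49 + 477 min = 21:46.
The tutorial starts at 21:46 and the poster session starts at 12:15, so the poster session is first.

the poster session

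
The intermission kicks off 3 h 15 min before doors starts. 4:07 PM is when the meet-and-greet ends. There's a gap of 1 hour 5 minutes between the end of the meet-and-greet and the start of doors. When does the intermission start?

1:57 PM

Doors starts at 4:07 PM + 65 min = 5:12 PM.
The intermission starts at 5:12 PM − 195 min = 1:57 PM.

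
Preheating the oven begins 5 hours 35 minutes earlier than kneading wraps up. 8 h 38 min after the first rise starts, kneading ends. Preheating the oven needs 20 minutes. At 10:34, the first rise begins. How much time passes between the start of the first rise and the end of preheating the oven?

Kneading ends at 10:34 + 518 min = 19:12.
Preheating the oven starts at 19:12 − 335 min = 13:37.
Preheating the oven ends at 13:37 + 20 min = 13:57.
From 10:34 to 13:57 is 3 hours 23 minutes.

3 hours 23 minutes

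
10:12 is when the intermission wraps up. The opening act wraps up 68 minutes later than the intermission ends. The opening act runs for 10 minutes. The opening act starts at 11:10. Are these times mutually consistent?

The opening act ends at 10:12 + 68 min = 11:20.
The opening act starts at 11:20 − 10 min = 11:10.
That matches the stated 11:10, so the schedule is consistent.

Yes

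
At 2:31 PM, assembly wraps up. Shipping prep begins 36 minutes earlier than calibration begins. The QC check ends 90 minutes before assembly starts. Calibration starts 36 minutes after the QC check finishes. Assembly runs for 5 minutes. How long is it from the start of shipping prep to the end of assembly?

1 hour 35 minutes

Assembly starts at 2:31 PM − 5 min = 2:26 PM.
The QC check ends at 2:26 PM − 90 min = 12:56 PM.
Calibration starts at 12:56 PM + 36 min = 1:32 PM.
Shipping prep starts at 1:32 PM − 36 min = 12:56 PM.
From 12:56 PM to 2:31 PM is 1 hour 35 minutes.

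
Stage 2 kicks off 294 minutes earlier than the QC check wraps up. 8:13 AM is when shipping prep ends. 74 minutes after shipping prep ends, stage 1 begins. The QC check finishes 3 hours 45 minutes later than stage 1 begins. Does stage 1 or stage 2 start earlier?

stage 2

Stage 1 starts at 8:13 AM + 74 min = 9:27 AM.
The QC check ends at 9:27 AM + 225 min = 1:12 PM.
Stage 2 starts at 1:12 PM − 294 min = 8:18 AM.
Stage 1 starts at 9:27 AM and stage 2 starts at 8:18 AM, so stage 2 is first.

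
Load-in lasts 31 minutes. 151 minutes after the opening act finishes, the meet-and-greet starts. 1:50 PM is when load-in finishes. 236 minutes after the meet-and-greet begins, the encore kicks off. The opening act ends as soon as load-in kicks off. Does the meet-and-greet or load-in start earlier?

Load-in starts at 1:50 PM − 31 min = 1:19 PM.
So the opening act ends at 1:19 PM.
The meet-and-greet starts at 1:19 PM + 151 min = 3:50 PM.
The meet-and-greet starts at 3:50 PM and load-in starts at 1:19 PM, so load-in is first.

load-in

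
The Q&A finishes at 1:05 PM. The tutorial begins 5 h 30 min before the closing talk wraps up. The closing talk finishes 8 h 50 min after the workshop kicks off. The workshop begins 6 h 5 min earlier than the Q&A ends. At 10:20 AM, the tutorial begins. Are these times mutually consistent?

Yes

The workshop starts at 1:05 PM − 365 min = 7:00 AM.
The closing talk ends at 7:00 AM + 530 min = 3:50 PM.
The tutorial starts at 3:50 PM − 330 min = 10:20 AM.
That matches the stated 10:20 AM, so the schedule is consistent.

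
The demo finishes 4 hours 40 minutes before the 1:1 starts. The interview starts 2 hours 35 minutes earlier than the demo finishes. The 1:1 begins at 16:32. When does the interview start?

The demo ends at 16:32 − 280 min = 11:52.
The interview starts at 11:52 − 155 min = 09:17.

09:17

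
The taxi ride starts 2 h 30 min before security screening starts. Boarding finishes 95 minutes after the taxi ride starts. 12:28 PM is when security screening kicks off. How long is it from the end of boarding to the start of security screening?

The taxi ride starts at 12:28 PM − 150 min = 9:58 AM.
Boarding ends at 9:58 AM + 95 min = 11:33 AM.
From 11:33 AM to 12:28 PM is 55 minutes.

55 minutes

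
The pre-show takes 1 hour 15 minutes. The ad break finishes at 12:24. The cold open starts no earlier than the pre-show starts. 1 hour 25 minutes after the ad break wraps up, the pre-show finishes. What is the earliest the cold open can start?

The pre-show ends at 12:24 + 85 min = 13:49.
The pre-show starts at 13:49 − 75 min = 12:34.
The cold open is bounded by the pre-show, so the earliest it can start is 12:34.

12:34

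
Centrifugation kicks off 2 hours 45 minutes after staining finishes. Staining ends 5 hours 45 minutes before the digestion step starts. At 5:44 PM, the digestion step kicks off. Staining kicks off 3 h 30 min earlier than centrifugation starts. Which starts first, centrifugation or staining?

staining

Staining ends at 5:44 PM − 345 min = 11:59 AM.
Centrifugation starts at 11:59 AM + 165 min = 2:44 PM.
Staining starts at 2:44 PM − 210 min = 11:14 AM.
Centrifugation starts at 2:44 PM and staining starts at 11:14 AM, so staining is first.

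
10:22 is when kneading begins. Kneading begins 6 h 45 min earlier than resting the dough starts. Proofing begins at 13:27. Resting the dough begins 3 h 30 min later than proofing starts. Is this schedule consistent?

No

Resting the dough starts at 13:27 + 210 min = 16:57.
Kneading starts at 16:57 − 405 min = 10:12.
But kneading is also said to start at 10:22 — a 10-minute conflict.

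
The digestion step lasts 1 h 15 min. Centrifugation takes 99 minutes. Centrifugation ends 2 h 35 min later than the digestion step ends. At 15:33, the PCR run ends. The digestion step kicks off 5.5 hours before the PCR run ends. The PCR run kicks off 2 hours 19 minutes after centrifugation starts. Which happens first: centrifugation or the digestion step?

the digestion step

The digestion step starts at 15:33 − 330 min = 10:03.
The digestion step ends at 10:03 + 75 min = 11:18.
Centrifugation ends at 11:18 + 155 min = 13:53.
Centrifugation starts at 13:53 − 99 min = 12:14.
Centrifugation starts at 12:14 and the digestion step starts at 10:03, so the digestion step is first.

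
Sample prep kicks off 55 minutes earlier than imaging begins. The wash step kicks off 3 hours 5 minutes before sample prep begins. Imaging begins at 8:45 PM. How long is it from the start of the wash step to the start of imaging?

Sample prep starts at 8:45 PM − 55 min = 7:50 PM.
The wash step starts at 7:50 PM − 185 min = 4:45 PM.
From 4:45 PM to 8:45 PM is 4 hours.

4 hours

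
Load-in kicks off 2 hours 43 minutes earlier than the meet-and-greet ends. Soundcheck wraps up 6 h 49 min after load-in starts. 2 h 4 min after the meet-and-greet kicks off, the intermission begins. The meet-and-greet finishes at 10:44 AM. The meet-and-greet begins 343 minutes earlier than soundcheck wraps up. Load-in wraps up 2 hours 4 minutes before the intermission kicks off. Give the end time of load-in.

Load-in starts at 10:44 AM − 163 min = 8:01 AM.
Soundcheck ends at 8:01 AM + 409 min = 2:50 PM.
The meet-and-greet starts at 2:50 PM − 343 min = 9:07 AM.
The intermission starts at 9:07 AM + 124 min = 11:11 AM.
Load-in ends at 11:11 AM − 124 min = 9:07 AM.

9:07 AM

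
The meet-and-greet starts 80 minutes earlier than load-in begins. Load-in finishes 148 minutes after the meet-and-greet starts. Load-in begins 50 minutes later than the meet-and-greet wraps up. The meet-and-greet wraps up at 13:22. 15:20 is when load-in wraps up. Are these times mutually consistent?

Yes

Load-in starts at 13:22 + 50 min = 14:12.
The meet-and-greet starts at 14:12 − 80 min = 12:52.
Load-in ends at 12:52 + 148 min = 15:20.
That matches the stated 15:20, so the schedule is consistent.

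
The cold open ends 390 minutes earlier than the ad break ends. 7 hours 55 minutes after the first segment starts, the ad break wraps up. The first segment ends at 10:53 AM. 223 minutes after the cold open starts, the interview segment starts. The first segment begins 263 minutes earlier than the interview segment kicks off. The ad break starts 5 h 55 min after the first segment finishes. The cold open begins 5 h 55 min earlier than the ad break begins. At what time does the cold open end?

11:38 AM

The ad break starts at 10:53 AM + 355 min = 4:48 PM.
The cold open starts at 4:48 PM − 355 min = 10:53 AM.
The interview segment starts at 10:53 AM + 223 min = 2:36 PM.
The first segment starts at 2:36 PM − 263 min = 10:13 AM.
The ad break ends at 10:13 AM + 475 min = 6:08 PM.
The cold open ends at 6:08 PM − 390 min = 11:38 AM.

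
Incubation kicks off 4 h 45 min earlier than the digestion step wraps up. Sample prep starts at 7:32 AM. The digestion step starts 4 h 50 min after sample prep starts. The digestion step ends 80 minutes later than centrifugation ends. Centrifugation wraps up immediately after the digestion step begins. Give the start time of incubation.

8:57 AM

The digestion step starts at 7:32 AM + 290 min = 12:22 PM.
So centrifugation ends at 12:22 PM.
The digestion step ends at 12:22 PM + 80 min = 1:42 PM.
Incubation starts at 1:42 PM − 285 min = 8:57 AM.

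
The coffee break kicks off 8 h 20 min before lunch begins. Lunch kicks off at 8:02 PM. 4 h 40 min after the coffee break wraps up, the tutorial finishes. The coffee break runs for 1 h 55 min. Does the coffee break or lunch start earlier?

the coffee break

The coffee break starts at 8:02 PM − 500 min = 11:42 AM.
The coffee break starts at 11:42 AM and lunch starts at 8:02 PM, so the coffee break is first.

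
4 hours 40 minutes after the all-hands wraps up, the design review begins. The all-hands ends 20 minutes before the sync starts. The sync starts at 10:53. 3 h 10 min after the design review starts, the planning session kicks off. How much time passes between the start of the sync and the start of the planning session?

7.5 hours

The all-hands ends at 10:53 − 20 min = 10:33.
The design review starts at 10:33 + 280 min = 15:13.
The planning session starts at 15:13 + 190 min = 18:23.
From 10:53 to 18:23 is 7.5 hours.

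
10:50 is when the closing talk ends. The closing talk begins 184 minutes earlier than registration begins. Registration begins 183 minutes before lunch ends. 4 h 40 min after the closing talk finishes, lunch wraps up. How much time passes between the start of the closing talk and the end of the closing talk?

1 h 27 min

Lunch ends at 10:50 + 280 min = 15:30.
Registration starts at 15:30 − 183 min = 12:27.
The closing talk starts at 12:27 − 184 min = 09:23.
From 09:23 to 10:50 is 1 h 27 min.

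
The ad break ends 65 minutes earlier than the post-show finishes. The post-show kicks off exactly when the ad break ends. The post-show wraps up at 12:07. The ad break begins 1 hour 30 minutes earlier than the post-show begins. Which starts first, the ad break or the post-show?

The ad break ends at 12:07 − 65 min = 11:02.
So the post-show starts at 11:02.
The ad break starts at 11:02 − 90 min = 09:32.
The ad break starts at 09:32 and the post-show starts at 11:02, so the ad break is first.

the ad break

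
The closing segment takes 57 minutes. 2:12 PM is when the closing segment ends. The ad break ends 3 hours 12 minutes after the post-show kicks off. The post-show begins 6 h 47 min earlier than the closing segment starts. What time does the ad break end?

The closing segment starts at 2:12 PM − 57 min = 1:15 PM.
The post-show starts at 1:15 PM − 407 min = 6:28 AM.
The ad break ends at 6:28 AM + 192 min = 9:40 AM.

9:40 AM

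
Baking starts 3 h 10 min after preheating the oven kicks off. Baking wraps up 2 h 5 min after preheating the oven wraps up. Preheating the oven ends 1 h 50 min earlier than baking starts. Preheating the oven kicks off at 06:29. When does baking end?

09:54

Baking starts at 06:29 + 190 min = 09:39.
Preheating the oven ends at 09:39 − 110 min = 07:49.
Baking ends at 07:49 + 125 min = 09:54.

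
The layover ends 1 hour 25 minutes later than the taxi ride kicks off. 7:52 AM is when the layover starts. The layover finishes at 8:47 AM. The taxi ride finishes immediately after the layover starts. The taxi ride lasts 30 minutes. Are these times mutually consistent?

Yes

The taxi ride ends at 7:52 AM.
The taxi ride starts at 7:52 AM − 30 min = 7:22 AM.
The layover ends at 7:22 AM + 85 min = 8:47 AM.
That matches the stated 8:47 AM, so the schedule is consistent.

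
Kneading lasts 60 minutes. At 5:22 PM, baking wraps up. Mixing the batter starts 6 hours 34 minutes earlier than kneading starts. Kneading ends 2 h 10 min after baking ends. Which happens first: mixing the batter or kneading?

Kneading ends at 5:22 PM + 130 min = 7:32 PM.
Kneading starts at 7:32 PM − 60 min = 6:32 PM.
Mixing the batter starts at 6:32 PM − 394 min = 11:58 AM.
Mixing the batter starts at 11:58 AM and kneading starts at 6:32 PM, so mixing the batter is first.

mixing the batter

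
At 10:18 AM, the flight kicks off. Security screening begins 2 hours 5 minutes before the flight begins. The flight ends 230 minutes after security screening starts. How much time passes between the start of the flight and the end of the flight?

Security screening starts at 10:18 AM − 125 min = 8:13 AM.
The flight ends at 8:13 AM + 230 min = 12:03 PM.
From 10:18 AM to 12:03 PM is 105 minutes.

105 minutes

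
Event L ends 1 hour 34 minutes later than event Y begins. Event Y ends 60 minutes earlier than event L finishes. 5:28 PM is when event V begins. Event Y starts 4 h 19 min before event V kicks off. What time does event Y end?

1:43 PM

Event Y starts at 5:28 PM − 259 min = 1:09 PM.
Event L ends at 1:09 PM + 94 min = 2:43 PM.
Event Y ends at 2:43 PM − 60 min = 1:43 PM.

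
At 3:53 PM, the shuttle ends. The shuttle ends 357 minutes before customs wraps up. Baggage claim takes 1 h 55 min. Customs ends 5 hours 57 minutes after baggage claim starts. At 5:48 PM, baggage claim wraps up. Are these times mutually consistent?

Baggage claim starts at 5:48 PM − 115 min = 3:53 PM.
Customs ends at 3:53 PM + 357 min = 9:50 PM.
The shuttle ends at 9:50 PM − 357 min = 3:53 PM.
That matches the stated 3:53 PM, so the schedule is consistent.

Yes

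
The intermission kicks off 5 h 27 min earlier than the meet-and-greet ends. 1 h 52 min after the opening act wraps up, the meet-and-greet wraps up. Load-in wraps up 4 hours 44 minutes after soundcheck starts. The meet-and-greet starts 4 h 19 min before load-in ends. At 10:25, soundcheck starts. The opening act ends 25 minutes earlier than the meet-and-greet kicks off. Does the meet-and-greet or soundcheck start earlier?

Load-in ends at 10:25 + 284 min = 15:09.
The meet-and-greet starts at 15:09 − 259 min = 10:50.
The meet-and-greet starts at 10:50 and soundcheck starts at 10:25, so soundcheck is first.

soundcheck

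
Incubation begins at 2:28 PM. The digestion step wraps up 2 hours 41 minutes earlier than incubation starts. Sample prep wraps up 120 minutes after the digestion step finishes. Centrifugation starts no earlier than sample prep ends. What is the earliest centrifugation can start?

1:47 PM

The digestion step ends at 2:28 PM − 161 min = 11:47 AM.
Sample prep ends at 11:47 AM + 120 min = 1:47 PM.
Centrifugation is bounded by sample prep, so the earliest it can start is 1:47 PM.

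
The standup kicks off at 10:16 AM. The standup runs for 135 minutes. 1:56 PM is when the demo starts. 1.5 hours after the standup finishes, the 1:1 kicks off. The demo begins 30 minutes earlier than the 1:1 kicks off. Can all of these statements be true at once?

The standup ends at 10:16 AM + 135 min = 12:31 PM.
The 1:1 starts at 12:31 PM + 90 min = 2:01 PM.
The demo starts at 2:01 PM − 30 min = 1:31 PM.
But the demo is also said to start at 1:56 PM — a 25-minute conflict.

No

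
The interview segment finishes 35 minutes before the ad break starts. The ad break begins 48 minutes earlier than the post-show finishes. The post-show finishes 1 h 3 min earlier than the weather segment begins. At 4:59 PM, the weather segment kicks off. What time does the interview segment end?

2:33 PM

The post-show ends at 4:59 PM − 63 min = 3:56 PM.
The ad break starts at 3:56 PM − 48 min = 3:08 PM.
The interview segment ends at 3:08 PM − 35 min = 2:33 PM.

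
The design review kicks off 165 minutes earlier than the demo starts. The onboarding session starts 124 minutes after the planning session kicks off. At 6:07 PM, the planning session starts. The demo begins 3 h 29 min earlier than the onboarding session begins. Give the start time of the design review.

1:57 PM

The onboarding session starts at 6:07 PM + 124 min = 8:11 PM.
The demo starts at 8:11 PM − 209 min = 4:42 PM.
The design review starts at 4:42 PM − 165 min = 1:57 PM.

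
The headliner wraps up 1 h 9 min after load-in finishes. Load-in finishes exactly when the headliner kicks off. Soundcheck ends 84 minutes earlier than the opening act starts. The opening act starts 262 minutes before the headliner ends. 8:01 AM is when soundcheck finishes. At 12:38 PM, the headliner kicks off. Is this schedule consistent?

Load-in ends at 12:38 PM.
The headliner ends at 12:38 PM + 69 min = 1:47 PM.
The opening act starts at 1:47 PM − 262 min = 9:25 AM.
Soundcheck ends at 9:25 AM − 84 min = 8:01 AM.
That matches the stated 8:01 AM, so the schedule is consistent.

Yes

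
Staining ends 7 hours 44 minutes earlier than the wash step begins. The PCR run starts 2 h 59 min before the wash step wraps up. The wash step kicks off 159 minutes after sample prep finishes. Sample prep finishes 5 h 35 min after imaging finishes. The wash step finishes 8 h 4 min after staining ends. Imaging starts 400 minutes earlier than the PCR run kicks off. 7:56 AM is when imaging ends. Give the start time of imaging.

6:51 AM

Sample prep ends at 7:56 AM + 335 min = 1:31 PM.
The wash step starts at 1:31 PM + 159 min = 4:10 PM.
Staining ends at 4:10 PM − 464 min = 8:26 AM.
The wash step ends at 8:26 AM + 484 min = 4:30 PM.
The PCR run starts at 4:30 PM − 179 min = 1:31 PM.
Imaging starts at 1:31 PM − 400 min = 6:51 AM.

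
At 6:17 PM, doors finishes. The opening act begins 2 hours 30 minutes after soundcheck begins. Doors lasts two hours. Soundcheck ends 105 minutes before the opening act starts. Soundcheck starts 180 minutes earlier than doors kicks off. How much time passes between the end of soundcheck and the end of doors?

Doors starts at 6:17 PM − 120 min = 4:17 PM.
Soundcheck starts at 4:17 PM − 180 min = 1:17 PM.
The opening act starts at 1:17 PM + 150 min = 3:47 PM.
Soundcheck ends at 3:47 PM − 105 min = 2:02 PM.
From 2:02 PM to 6:17 PM is 255 minutes.

255 minutes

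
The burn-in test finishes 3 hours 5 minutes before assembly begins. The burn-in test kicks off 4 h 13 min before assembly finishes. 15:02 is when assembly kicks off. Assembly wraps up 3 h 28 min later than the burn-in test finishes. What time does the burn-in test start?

11:12

The burn-in test ends at 15:02 − 185 min = 11:57.
Assembly ends at 11:57 + 208 min = 15:25.
The burn-in test starts at 15:25 − 253 min = 11:12.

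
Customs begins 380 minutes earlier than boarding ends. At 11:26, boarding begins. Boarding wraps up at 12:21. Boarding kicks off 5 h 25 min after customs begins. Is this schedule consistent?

Yes

Customs starts at 12:21 − 380 min = 06:01.
Boarding starts at 06:01 + 325 min = 11:26.
That matches the stated 11:26, so the schedule is consistent.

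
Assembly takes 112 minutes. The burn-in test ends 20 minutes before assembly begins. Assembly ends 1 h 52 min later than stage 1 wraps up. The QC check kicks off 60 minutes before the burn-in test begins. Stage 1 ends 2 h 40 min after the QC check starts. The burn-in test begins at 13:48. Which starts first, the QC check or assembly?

the QC check

The QC check starts at 13:48 − 60 min = 12:48.
Stage 1 ends at 12:48 + 160 min = 15:28.
Assembly ends at 15:28 + 112 min = 17:20.
Assembly starts at 17:20 − 112 min = 15:28.
The QC check starts at 12:48 and assembly starts at 15:28, so the QC check is first.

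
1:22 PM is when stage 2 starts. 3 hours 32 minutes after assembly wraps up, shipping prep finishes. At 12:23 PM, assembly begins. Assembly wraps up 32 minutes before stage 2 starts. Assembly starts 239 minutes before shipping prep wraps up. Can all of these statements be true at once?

Yes

Assembly ends at 1:22 PM − 32 min = 12:50 PM.
Shipping prep ends at 12:50 PM + 212 min = 4:22 PM.
Assembly starts at 4:22 PM − 239 min = 12:23 PM.
That matches the stated 12:23 PM, so the schedule is consistent.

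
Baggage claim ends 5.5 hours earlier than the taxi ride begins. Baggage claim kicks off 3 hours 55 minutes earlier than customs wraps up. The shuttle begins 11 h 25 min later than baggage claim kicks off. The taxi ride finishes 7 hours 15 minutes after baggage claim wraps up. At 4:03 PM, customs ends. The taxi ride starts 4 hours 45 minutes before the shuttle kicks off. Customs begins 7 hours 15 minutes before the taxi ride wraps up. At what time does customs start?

1:18 PM

Baggage claim starts at 4:03 PM − 235 min = 12:08 PM.
The shuttle starts at 12:08 PM + 685 min = 11:33 PM.
The taxi ride starts at 11:33 PM − 285 min = 6:48 PM.
Baggage claim ends at 6:48 PM − 330 min = 1:18 PM.
The taxi ride ends at 1:18 PM + 435 min = 8:33 PM.
Customs starts at 8:33 PM − 435 min = 1:18 PM.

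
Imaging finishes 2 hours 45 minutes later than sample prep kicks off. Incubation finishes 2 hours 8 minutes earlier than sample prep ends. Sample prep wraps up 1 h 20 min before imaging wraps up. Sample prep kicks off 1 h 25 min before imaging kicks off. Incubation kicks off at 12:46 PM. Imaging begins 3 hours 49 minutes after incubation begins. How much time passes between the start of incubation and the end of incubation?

Imaging starts at 12:46 PM + 229 min = 4:35 PM.
Sample prep starts at 4:35 PM − 85 min = 3:10 PM.
Imaging ends at 3:10 PM + 165 min = 5:55 PM.
Sample prep ends at 5:55 PM − 80 min = 4:35 PM.
Incubation ends at 4:35 PM − 128 min = 2:27 PM.
From 12:46 PM to 2:27 PM is 1 hour 41 minutes.

1 hour 41 minutes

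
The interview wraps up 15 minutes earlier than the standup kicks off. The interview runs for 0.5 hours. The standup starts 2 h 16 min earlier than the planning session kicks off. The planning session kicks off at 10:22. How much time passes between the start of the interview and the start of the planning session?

3 hours 1 minute

The standup starts at 10:22 − 136 min = 08:06.
The interview ends at 08:06 − 15 min = 07:51.
The interview starts at 07:51 − 30 min = 07:21.
From 07:21 to 10:22 is 3 hours 1 minute.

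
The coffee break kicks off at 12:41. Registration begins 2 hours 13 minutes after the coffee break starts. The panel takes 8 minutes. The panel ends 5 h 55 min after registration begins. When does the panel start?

Registration starts at 12:41 + 133 min = 14:54.
The panel ends at 14:54 + 355 min = 20:49.
The panel starts at 20:49 − 8 min = 20:41.

20:41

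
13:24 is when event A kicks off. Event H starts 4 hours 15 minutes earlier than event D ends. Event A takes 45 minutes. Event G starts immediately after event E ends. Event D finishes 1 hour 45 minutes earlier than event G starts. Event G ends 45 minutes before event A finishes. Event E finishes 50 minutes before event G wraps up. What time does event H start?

06:34

Event A ends at 13:24 + 45 min = 14:09.
Event G ends at 14:09 − 45 min = 13:24.
Event E ends at 13:24 − 50 min = 12:34.
So event G starts at 12:34.
Event D ends at 12:34 − 105 min = 10:49.
Event H starts at 10:49 − 255 min = 06:34.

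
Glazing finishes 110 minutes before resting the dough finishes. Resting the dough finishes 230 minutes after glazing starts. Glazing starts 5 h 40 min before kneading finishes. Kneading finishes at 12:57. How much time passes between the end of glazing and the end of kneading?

220 minutes

Glazing starts at 12:57 − 340 min = 07:17.
Resting the dough ends at 07:17 + 230 min = 11:07.
Glazing ends at 11:07 − 110 min = 09:17.
From 09:17 to 12:57 is 220 minutes.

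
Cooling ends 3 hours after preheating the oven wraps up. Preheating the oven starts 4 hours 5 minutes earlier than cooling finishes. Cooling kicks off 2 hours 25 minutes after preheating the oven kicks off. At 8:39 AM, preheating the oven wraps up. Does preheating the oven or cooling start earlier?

preheating the oven

Cooling ends at 8:39 AM + 180 min = 11:39 AM.
Preheating the oven starts at 11:39 AM − 245 min = 7:34 AM.
Cooling starts at 7:34 AM + 145 min = 9:59 AM.
Preheating the oven starts at 7:34 AM and cooling starts at 9:59 AM, so preheating the oven is first.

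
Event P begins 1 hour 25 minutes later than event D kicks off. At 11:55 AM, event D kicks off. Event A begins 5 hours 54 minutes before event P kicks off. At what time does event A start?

7:26 AM

Event P starts at 11:55 AM + 85 min = 1:20 PM.
Event A starts at 1:20 PM − 354 min = 7:26 AM.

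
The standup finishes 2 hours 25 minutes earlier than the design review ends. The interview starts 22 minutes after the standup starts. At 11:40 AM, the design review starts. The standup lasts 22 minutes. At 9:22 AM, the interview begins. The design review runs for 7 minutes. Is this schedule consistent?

The design review ends at 11:40 AM + 7 min = 11:47 AM.
The standup ends at 11:47 AM − 145 min = 9:22 AM.
The standup starts at 9:22 AM − 22 min = 9:00 AM.
The interview starts at 9:00 AM + 22 min = 9:22 AM.
That matches the stated 9:22 AM, so the schedule is consistent.

Yes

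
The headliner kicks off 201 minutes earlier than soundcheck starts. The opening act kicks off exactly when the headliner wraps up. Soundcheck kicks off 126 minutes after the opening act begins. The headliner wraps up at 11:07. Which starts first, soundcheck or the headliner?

the headliner

The opening act starts at 11:07.
Soundcheck starts at 11:07 + 126 min = 13:13.
The headliner starts at 13:13 − 201 min = 09:52.
Soundcheck starts at 13:13 and the headliner starts at 09:52, so the headliner is first.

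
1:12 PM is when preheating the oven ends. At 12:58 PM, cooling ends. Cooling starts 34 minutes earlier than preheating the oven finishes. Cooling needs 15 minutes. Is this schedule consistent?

Cooling starts at 1:12 PM − 34 min = 12:38 PM.
Cooling ends at 12:38 PM + 15 min = 12:53 PM.
But cooling is also said to end at 12:58 PM — a 5-minute conflict.

No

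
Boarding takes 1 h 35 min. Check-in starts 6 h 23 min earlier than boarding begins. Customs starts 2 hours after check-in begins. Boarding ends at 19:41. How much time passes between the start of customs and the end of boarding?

5 h 58 min

Boarding starts at 19:41 − 95 min = 18:06.
Check-in starts at 18:06 − 383 min = 11:43.
Customs starts at 11:43 + 120 min = 13:43.
From 13:43 to 19:41 is 5 h 58 min.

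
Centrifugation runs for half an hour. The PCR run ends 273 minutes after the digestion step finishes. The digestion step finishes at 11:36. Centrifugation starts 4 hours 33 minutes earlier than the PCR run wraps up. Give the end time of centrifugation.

The PCR run ends at 11:36 + 273 min = 16:09.
Centrifugation starts at 16:09 − 273 min = 11:36.
Centrifugation ends at 11:36 + 30 min = 12:06.

12:06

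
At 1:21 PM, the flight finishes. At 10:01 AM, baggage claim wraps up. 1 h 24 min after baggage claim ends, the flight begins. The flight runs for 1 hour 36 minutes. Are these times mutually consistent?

The flight starts at 10:01 AM + 84 min = 11:25 AM.
The flight ends at 11:25 AM + 96 min = 1:01 PM.
But the flight is also said to end at 1:21 PM — a 20-minute conflict.

No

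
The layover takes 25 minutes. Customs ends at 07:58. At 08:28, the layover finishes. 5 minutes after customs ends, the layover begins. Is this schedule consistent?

Yes

The layover starts at 07:58 + 5 min = 08:03.
The layover ends at 08:03 + 25 min = 08:28.
That matches the stated 08:28, so the schedule is consistent.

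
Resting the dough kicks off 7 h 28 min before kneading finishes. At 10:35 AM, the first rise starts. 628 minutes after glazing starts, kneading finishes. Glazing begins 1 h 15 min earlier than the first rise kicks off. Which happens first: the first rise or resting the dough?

Glazing starts at 10:35 AM − 75 min = 9:20 AM.
Kneading ends at 9:20 AM + 628 min = 7:48 PM.
Resting the dough starts at 7:48 PM − 448 min = 12:20 PM.
The first rise starts at 10:35 AM and resting the dough starts at 12:20 PM, so the first rise is first.

the first rise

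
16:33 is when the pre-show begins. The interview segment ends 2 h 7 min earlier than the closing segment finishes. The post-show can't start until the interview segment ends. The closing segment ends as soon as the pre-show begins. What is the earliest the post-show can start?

14:26

The closing segment ends at 16:33.
The interview segment ends at 16:33 − 127 min = 14:26.
The post-show is bounded by the interview segment, so the earliest it can start is 14:26.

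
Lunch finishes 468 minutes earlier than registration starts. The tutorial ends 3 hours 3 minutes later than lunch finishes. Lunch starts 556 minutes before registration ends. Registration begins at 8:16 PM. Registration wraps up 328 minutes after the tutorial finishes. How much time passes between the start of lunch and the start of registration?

Lunch ends at 8:16 PM − 468 min = 12:28 PM.
The tutorial ends at 12:28 PM + 183 min = 3:31 PM.
Registration ends at 3:31 PM + 328 min = 8:59 PM.
Lunch starts at 8:59 PM − 556 min = 11:43 AM.
From 11:43 AM to 8:16 PM is 513 minutes.

513 minutes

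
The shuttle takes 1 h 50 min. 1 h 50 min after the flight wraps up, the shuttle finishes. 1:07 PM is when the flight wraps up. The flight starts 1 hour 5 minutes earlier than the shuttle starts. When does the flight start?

12:02 PM

The shuttle ends at 1:07 PM + 110 min = 2:57 PM.
The shuttle starts at 2:57 PM − 110 min = 1:07 PM.
The flight starts at 1:07 PM − 65 min = 12:02 PM.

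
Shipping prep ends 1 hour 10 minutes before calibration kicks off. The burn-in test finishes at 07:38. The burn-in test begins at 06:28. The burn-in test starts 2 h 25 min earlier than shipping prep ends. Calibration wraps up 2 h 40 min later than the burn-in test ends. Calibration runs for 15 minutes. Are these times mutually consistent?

Yes

Calibration ends at 07:38 + 160 min = 10:18.
Calibration starts at 10:18 − 15 min = 10:03.
Shipping prep ends at 10:03 − 70 min = 08:53.
The burn-in test starts at 08:53 − 145 min = 06:28.
That matches the stated 06:28, so the schedule is consistent.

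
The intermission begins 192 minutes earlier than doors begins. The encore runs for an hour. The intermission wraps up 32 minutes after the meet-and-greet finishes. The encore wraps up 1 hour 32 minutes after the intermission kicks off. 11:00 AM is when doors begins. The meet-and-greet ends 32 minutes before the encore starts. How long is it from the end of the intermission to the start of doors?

The intermission starts at 11:00 AM − 192 min = 7:48 AM.
The encore ends at 7:48 AM + 92 min = 9:20 AM.
The encore starts at 9:20 AM − 60 min = 8:20 AM.
The meet-and-greet ends at 8:20 AM − 32 min = 7:48 AM.
The intermission ends at 7:48 AM + 32 min = 8:20 AM.
From 8:20 AM to 11:00 AM is 2 hours 40 minutes.

2 hours 40 minutes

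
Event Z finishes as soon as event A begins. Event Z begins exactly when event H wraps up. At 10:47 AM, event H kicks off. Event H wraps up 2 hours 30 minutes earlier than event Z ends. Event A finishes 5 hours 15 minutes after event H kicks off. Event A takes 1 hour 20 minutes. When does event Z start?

Event A ends at 10:47 AM + 315 min = 4:02 PM.
Event A starts at 4:02 PM − 80 min = 2:42 PM.
So event Z ends at 2:42 PM.
Event H ends at 2:42 PM − 150 min = 12:12 PM.
So event Z starts at 12:12 PM.

12:12 PM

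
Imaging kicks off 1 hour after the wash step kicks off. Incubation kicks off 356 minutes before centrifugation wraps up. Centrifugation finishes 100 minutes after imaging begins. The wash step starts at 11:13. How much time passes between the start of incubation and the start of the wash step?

Imaging starts at 11:13 + 60 min = 12:13.
Centrifugation ends at 12:13 + 100 min = 13:53.
Incubation starts at 13:53 − 356 min = 07:57.
From 07:57 to 11:13 is 3 h 16 min.

3 h 16 min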